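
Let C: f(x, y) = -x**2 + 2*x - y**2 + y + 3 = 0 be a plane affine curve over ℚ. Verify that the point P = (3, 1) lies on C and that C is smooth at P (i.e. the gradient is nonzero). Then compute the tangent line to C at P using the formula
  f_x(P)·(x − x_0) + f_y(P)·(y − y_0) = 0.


Tangent line at P: -4*x - y + 13 = 0.

Step 1: f(3, 1) = 0, so P lies on C.
Step 2: partial derivatives
  f_x(x, y) = 2 - 2*x, f_y(x, y) = 1 - 2*y.
  f_x(P) = -4, f_y(P) = -1 (gradient nonzero, so P is smooth).
Step 3: tangent line at P: -4·(x − 3) + -1·(y − 1) = 0.
Expanding: -4*x - y + 13 = 0.


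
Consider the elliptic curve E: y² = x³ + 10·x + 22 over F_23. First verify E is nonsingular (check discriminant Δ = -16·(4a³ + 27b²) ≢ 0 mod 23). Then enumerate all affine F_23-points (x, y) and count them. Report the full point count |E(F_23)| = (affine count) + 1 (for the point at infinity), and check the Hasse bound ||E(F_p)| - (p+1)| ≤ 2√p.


Affine points = {(2, 2), (2, 21), (5, 6), (5, 17), (8, 4), (8, 19), (9, 6), (9, 17), (10, 8), (10, 15), (13, 7), (13, 16), (14, 10), (14, 13), (16, 0), (18, 10), (18, 13)}; affine count = 17; |E(F_23)| = 18.

Discriminant check: Δ ∝ 4a³ + 27b² = 4·10³ + 27·22² = 4·1000 + 27·484 ≡ 2 (mod 23). Nonzero ⇒ E is nonsingular.
For each x ∈ F_23, compute rhs = x³ + 10·x + 22 mod 23, then count y ∈ F_23 with y² ≡ rhs.
  x = 0: rhs = 22, matching y values: none (0 points).
  x = 1: rhs = 10, matching y values: none (0 points).
  x = 2: rhs = 4, matching y values: 2, 21 (2 points).
  x = 3: rhs = 10, matching y values: none (0 points).
  x = 4: rhs = 11, matching y values: none (0 points).
  x = 5: rhs = 13, matching y values: 6, 17 (2 points).
  x = 6: rhs = 22, matching y values: none (0 points).
  x = 7: rhs = 21, matching y values: none (0 points).
  x = 8: rhs = 16, matching y values: 4, 19 (2 points).
  x = 9: rhs = 13, matching y values: 6, 17 (2 points).
  x = 10: rhs = 18, matching y values: 8, 15 (2 points).
  x = 11: rhs = 14, matching y values: none (0 points).
  x = 12: rhs = 7, matching y values: none (0 points).
  x = 13: rhs = 3, matching y values: 7, 16 (2 points).
  x = 14: rhs = 8, matching y values: 10, 13 (2 points).
  x = 15: rhs = 5, matching y values: none (0 points).
  x = 16: rhs = 0, matching y values: 0 (1 points).
  x = 17: rhs = 22, matching y values: none (0 points).
  x = 18: rhs = 8, matching y values: 10, 13 (2 points).
  x = 19: rhs = 10, matching y values: none (0 points).
  x = 20: rhs = 11, matching y values: none (0 points).
  x = 21: rhs = 17, matching y values: none (0 points).
  x = 22: rhs = 11, matching y values: none (0 points).
Total affine count: 17.
Full point count |E(F_23)| = 17 + 1 = 18.
Hasse bound: |18 − (23+1)| = |-6| = 6 ≤ 2√23 ≈ 9.5917 ✓.


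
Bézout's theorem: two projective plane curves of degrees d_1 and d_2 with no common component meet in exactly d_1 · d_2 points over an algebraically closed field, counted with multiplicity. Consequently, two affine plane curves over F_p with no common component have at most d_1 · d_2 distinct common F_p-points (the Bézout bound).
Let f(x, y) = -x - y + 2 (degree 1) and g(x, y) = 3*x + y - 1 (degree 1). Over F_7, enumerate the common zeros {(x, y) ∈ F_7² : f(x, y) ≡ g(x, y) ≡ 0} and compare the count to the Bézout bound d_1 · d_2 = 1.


Common zeros: {(3, 6)}; count = 1; Bézout bound = 1.

deg(f) = 1, deg(g) = 1, so Bézout bound = 1.
Scan x ∈ F_7. For each x, list the y ∈ F_7 with f(x, y) ≡ 0 and those with g(x, y) ≡ 0 (mod 7); the common zeros in that column are the intersection.
  x = 0: f ≡ 0 at y ∈ {2}; g ≡ 0 at y ∈ {1}; common: ∅.
  x = 1: f ≡ 0 at y ∈ {1}; g ≡ 0 at y ∈ {5}; common: ∅.
  x = 2: f ≡ 0 at y ∈ {0}; g ≡ 0 at y ∈ {2}; common: ∅.
  x = 3: f ≡ 0 at y ∈ {6}; g ≡ 0 at y ∈ {6}; common: {6}.
  x = 4: f ≡ 0 at y ∈ {5}; g ≡ 0 at y ∈ {3}; common: ∅.
  x = 5: f ≡ 0 at y ∈ {4}; g ≡ 0 at y ∈ {0}; common: ∅.
  x = 6: f ≡ 0 at y ∈ {3}; g ≡ 0 at y ∈ {4}; common: ∅.
Collecting: common zeros = {(3, 6)}, so the count is 1.
Comparison with the Bézout bound: 1 ≤ 1 = deg(f)·deg(g), as expected for curves with no common component (the bound is attained).


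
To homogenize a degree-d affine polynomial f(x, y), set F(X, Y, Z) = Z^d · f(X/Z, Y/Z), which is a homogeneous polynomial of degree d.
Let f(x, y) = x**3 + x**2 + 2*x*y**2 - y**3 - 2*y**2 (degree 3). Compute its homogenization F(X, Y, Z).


F(X, Y, Z) = X**3 + X**2*Z + 2*X*Y**2 - Y**3 - 2*Y**2*Z

deg(f) = 3.
Substitute x = X/Z, y = Y/Z into f, then multiply by Z^3.
  monomial 1·x^3·y^0 ↦ 1·X^3·Y^0·Z^0.
  monomial 1·x^2·y^0 ↦ 1·X^2·Y^0·Z^1.
  monomial 2·x^1·y^2 ↦ 2·X^1·Y^2·Z^0.
  monomial -1·x^0·y^3 ↦ -1·X^0·Y^3·Z^0.
  monomial -2·x^0·y^2 ↦ -2·X^0·Y^2·Z^1.
Collecting: F(X, Y, Z) = X**3 + X**2*Z + 2*X*Y**2 - Y**3 - 2*Y**2*Z.


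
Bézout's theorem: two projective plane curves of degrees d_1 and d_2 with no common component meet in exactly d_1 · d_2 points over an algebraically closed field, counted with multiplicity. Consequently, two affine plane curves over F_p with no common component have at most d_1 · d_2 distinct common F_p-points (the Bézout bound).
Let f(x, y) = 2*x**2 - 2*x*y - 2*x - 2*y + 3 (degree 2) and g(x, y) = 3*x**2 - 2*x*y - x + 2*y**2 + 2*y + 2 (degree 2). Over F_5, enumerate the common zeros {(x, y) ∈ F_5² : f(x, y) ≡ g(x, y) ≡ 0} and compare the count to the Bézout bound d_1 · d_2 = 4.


Common zeros: ∅; count = 0; Bézout bound = 4.

deg(f) = 2, deg(g) = 2, so Bézout bound = 4.
Scan x ∈ F_5. For each x, list the y ∈ F_5 with f(x, y) ≡ 0 and those with g(x, y) ≡ 0 (mod 5); the common zeros in that column are the intersection.
  x = 0: f ≡ 0 at y ∈ {4}; g ≡ 0 at y ∈ ∅; common: ∅.
  x = 1: f ≡ 0 at y ∈ {2}; g ≡ 0 at y ∈ ∅; common: ∅.
  x = 2: f ≡ 0 at y ∈ {2}; g ≡ 0 at y ∈ ∅; common: ∅.
  x = 3: f ≡ 0 at y ∈ {0}; g ≡ 0 at y ∈ ∅; common: ∅.
  x = 4: f ≡ 0 at y ∈ ∅; g ≡ 0 at y ∈ ∅; common: ∅.
Collecting: common zeros = ∅, so the count is 0.
Comparison with the Bézout bound: 0 ≤ 4 = deg(f)·deg(g), as expected for curves with no common component (the affine F_5-count falls short of the bound because intersections may lie at infinity, over extension fields, or carry multiplicity).


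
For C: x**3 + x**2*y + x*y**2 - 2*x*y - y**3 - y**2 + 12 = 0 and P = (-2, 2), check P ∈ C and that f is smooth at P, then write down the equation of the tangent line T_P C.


Tangent line at P: 4*x - 16*y + 40 = 0.

Step 1: f(-2, 2) = 0, so P lies on C.
Step 2: partial derivatives
  f_x(x, y) = 3*x**2 + 2*x*y + y**2 - 2*y, f_y(x, y) = x**2 + 2*x*y - 2*x - 3*y**2 - 2*y.
  f_x(P) = 4, f_y(P) = -16 (gradient nonzero, so P is smooth).
Step 3: tangent line at P: 4·(x − -2) + -16·(y − 2) = 0.
Expanding: 4*x - 16*y + 40 = 0.


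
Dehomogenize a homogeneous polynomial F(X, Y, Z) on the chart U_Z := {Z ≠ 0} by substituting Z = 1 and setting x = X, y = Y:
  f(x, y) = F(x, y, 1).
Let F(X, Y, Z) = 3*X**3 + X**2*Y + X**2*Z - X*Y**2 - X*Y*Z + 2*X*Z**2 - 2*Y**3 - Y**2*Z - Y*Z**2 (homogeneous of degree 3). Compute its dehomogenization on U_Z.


f(x, y) = 3*x**3 + x**2*y + x**2 - x*y**2 - x*y + 2*x - 2*y**3 - y**2 - y

On U_Z we set Z = 1. Each monomial c·X^i·Y^j·Z^k in F becomes c·x^i·y^j·1^k = c·x^i·y^j.
Substituting Z = 1: F(X, Y, 1) = 3*x**3 + x**2*y + x**2 - x*y**2 - x*y + 2*x - 2*y**3 - y**2 - y.
Note: deg(f) ≤ deg(F) = 3; strict inequality happens when F is divisible by Z (lost terms).


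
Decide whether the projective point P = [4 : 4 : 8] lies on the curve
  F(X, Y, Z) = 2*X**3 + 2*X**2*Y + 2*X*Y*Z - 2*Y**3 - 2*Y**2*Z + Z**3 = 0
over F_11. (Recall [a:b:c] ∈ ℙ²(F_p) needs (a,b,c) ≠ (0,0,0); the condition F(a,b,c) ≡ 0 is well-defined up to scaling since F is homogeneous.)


F(4,4,8) ≡ 2 (mod 11); P is NOT on the curve.

Evaluate F(4, 4, 8) term-by-term (mod 11).
  2*X**3 ↦ 2·64·1·1 = 128
  2*X**2*Y ↦ 2·16·4·1 = 128
  2*X*Y*Z ↦ 2·4·4·8 = 256
  -2*Y**3 ↦ -2·1·64·1 = -128
  -2*Y**2*Z ↦ -2·1·16·8 = -256
  Z**3 ↦ 1·1·1·512 = 512
Sum: F(4, 4, 8) = (128) + (128) + (256) + (-128) + (-256) + (512) = 640.
Reducing mod 11: 640 ≡ 2 (mod 11).
Since F(a, b, c) ≡ 2 ≠ 0 (mod 11), P does NOT lie on the curve.


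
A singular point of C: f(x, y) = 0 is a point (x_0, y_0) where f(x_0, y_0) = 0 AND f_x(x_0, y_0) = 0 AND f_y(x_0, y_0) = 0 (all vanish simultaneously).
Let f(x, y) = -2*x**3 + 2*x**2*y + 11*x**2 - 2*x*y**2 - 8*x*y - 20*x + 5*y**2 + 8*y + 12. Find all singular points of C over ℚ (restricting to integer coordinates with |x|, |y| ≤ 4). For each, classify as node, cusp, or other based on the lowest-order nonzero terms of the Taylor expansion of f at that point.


Singular points: {(2, 0)}; classification: node.

Compute partial derivatives:
  f_x = -6*x**2 + 4*x*y + 22*x - 2*y**2 - 8*y - 20.
  f_y = 2*x**2 - 4*x*y - 8*x + 10*y + 8.
Scan x_0 ∈ {−4, ..., 4}. For each x_0, f_y(x_0, y) is a polynomial in y; find its integer roots y ∈ {−4, ..., 4}, then test f_x and f at those candidates.
  x = -4: f_y(-4, y) = 26*y + 72; no integer root y with |y| ≤ 4.
  x = -3: f_y(-3, y) = 22*y + 50; no integer root y with |y| ≤ 4.
  x = -2: f_y(-2, y) = 18*y + 32; no integer root y with |y| ≤ 4.
  x = -1: f_y(-1, y) = 14*y + 18; no integer root y with |y| ≤ 4.
  x = 0: f_y(0, y) = 10*y + 8; no integer root y with |y| ≤ 4.
  x = 1: f_y(1, y) = 6*y + 2; no integer root y with |y| ≤ 4.
  x = 2: f_y(2, y) = 2*y; vanishes at y ∈ {0}. (2, 0): f_x = 0, f = 0 — SINGULAR.
  x = 3: f_y(3, y) = 2 - 2*y; vanishes at y ∈ {1}. (3, 1): f_x = -6 ≠ 0.
  x = 4: f_y(4, y) = 8 - 6*y; no integer root y with |y| ≤ 4.
Only singular point on the grid: (2, 0).
Classify: substitute x = 2 + u, y = 0 + v and expand: f = -2*u**3 + 2*u**2*v - u**2 - 2*u*v**2 + v**2.
No constant or linear terms (consistent with a singular point). Quadratic part: -u**2 + v**2. Cubic part: -2*u**3 + 2*u**2*v - 2*u*v**2.
The quadratic part v**2 - u**2 = (v − u)(v + u) splits into two distinct linear factors, so there are two distinct tangent lines y − 0 = ±(x − 2) — this is a node (ordinary double point).
Classification: node.


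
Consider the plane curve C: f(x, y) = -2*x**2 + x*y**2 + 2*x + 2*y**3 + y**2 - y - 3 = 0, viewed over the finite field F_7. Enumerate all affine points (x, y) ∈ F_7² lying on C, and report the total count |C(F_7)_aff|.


Affine F_7-points: {(1, 1), (2, 0), (4, 1), (4, 2), (4, 5), (6, 0), (6, 2), (6, 5)}; count = 8.

For each of the 49 pairs (x, y) ∈ F_7², evaluate f(x, y) mod 7. Record the zeros.
  x = 0: [0↦4, 1↦6, 2↦1, 3↦1, 4↦4, 5↦1, 6↦4]  zeros at y ∈ ∅
  x = 1: [0↦4, 1↦0, 2↦5, 3↦3, 4↦6, 5↦5, 6↦5]  zeros at y ∈ {1}
  x = 2: [0↦0, 1↦4, 2↦5, 3↦1, 4↦4, 5↦5, 6↦2]  zeros at y ∈ {0}
  x = 3: [0↦6, 1↦4, 2↦1, 3↦2, 4↦5, 5↦1, 6↦2]  zeros at y ∈ ∅
  x = 4: [0↦1, 1↦0, 2↦0, 3↦6, 4↦2, 5↦0, 6↦5]  zeros at y ∈ {1, 2, 5}
  x = 5: [0↦6, 1↦6, 2↦2, 3↦6, 4↦2, 5↦2, 6↦4]  zeros at y ∈ ∅
  x = 6: [0↦0, 1↦1, 2↦0, 3↦2, 4↦5, 5↦0, 6↦6]  zeros at y ∈ {0, 2, 5}
Collecting zeros: affine points = {(1, 1), (2, 0), (4, 1), (4, 2), (4, 5), (6, 0), (6, 2), (6, 5)}.
Total count |C(F_7)_aff| = 8.


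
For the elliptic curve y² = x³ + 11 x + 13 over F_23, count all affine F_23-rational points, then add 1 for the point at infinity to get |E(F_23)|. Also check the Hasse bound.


Affine points = {(0, 6), (0, 17), (1, 5), (1, 18), (3, 2), (3, 21), (4, 11), (4, 12), (5, 3), (5, 20), (9, 6), (9, 17), (11, 4), (11, 19), (14, 6), (14, 17), (21, 11), (21, 12), (22, 1), (22, 22)}; affine count = 20; |E(F_23)| = 21.

Discriminant check: Δ ∝ 4a³ + 27b² = 4·11³ + 27·13² = 4·1331 + 27·169 ≡ 20 (mod 23). Nonzero ⇒ E is nonsingular.
For each x ∈ F_23, compute rhs = x³ + 11·x + 13 mod 23, then count y ∈ F_23 with y² ≡ rhs.
  x = 0: rhs = 13, matching y values: 6, 17 (2 points).
  x = 1: rhs = 2, matching y values: 5, 18 (2 points).
  x = 2: rhs = 20, matching y values: none (0 points).
  x = 3: rhs = 4, matching y values: 2, 21 (2 points).
  x = 4: rhs = 6, matching y values: 11, 12 (2 points).
  x = 5: rhs = 9, matching y values: 3, 20 (2 points).
  x = 6: rhs = 19, matching y values: none (0 points).
  x = 7: rhs = 19, matching y values: none (0 points).
  x = 8: rhs = 15, matching y values: none (0 points).
  x = 9: rhs = 13, matching y values: 6, 17 (2 points).
  x = 10: rhs = 19, matching y values: none (0 points).
  x = 11: rhs = 16, matching y values: 4, 19 (2 points).
  x = 12: rhs = 10, matching y values: none (0 points).
  x = 13: rhs = 7, matching y values: none (0 points).
  x = 14: rhs = 13, matching y values: 6, 17 (2 points).
  x = 15: rhs = 11, matching y values: none (0 points).
  x = 16: rhs = 7, matching y values: none (0 points).
  x = 17: rhs = 7, matching y values: none (0 points).
  x = 18: rhs = 17, matching y values: none (0 points).
  x = 19: rhs = 20, matching y values: none (0 points).
  x = 20: rhs = 22, matching y values: none (0 points).
  x = 21: rhs = 6, matching y values: 11, 12 (2 points).
  x = 22: rhs = 1, matching y values: 1, 22 (2 points).
Total affine count: 20.
Full point count |E(F_23)| = 20 + 1 = 21.
Hasse bound: |21 − (23+1)| = |-3| = 3 ≤ 2√23 ≈ 9.5917 ✓.


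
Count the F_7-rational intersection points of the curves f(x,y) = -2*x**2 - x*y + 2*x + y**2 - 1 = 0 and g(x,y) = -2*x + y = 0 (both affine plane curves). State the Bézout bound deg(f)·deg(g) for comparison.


Common zeros: {(4, 1)}; count = 1; Bézout bound = 2.

deg(f) = 2, deg(g) = 1, so Bézout bound = 2.
Scan x ∈ F_7. For each x, list the y ∈ F_7 with f(x, y) ≡ 0 and those with g(x, y) ≡ 0 (mod 7); the common zeros in that column are the intersection.
  x = 0: f ≡ 0 at y ∈ {1, 6}; g ≡ 0 at y ∈ {0}; common: ∅.
  x = 1: f ≡ 0 at y ∈ ∅; g ≡ 0 at y ∈ {2}; common: ∅.
  x = 2: f ≡ 0 at y ∈ ∅; g ≡ 0 at y ∈ {4}; common: ∅.
  x = 3: f ≡ 0 at y ∈ ∅; g ≡ 0 at y ∈ {6}; common: ∅.
  x = 4: f ≡ 0 at y ∈ {1, 3}; g ≡ 0 at y ∈ {1}; common: {1}.
  x = 5: f ≡ 0 at y ∈ {6}; g ≡ 0 at y ∈ {3}; common: ∅.
  x = 6: f ≡ 0 at y ∈ {3}; g ≡ 0 at y ∈ {5}; common: ∅.
Collecting: common zeros = {(4, 1)}, so the count is 1.
Comparison with the Bézout bound: 1 ≤ 2 = deg(f)·deg(g), as expected for curves with no common component (the affine F_7-count falls short of the bound because intersections may lie at infinity, over extension fields, or carry multiplicity).


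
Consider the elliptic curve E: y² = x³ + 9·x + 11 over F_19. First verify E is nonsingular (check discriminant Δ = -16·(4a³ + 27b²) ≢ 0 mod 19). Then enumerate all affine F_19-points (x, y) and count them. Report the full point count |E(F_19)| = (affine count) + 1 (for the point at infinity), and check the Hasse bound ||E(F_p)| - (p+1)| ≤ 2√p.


Affine points = {(0, 7), (0, 12), (4, 4), (4, 15), (8, 5), (8, 14), (9, 2), (9, 17), (11, 4), (11, 15), (12, 2), (12, 17), (13, 8), (13, 11), (15, 5), (15, 14), (17, 2), (17, 17), (18, 1), (18, 18)}; affine count = 20; |E(F_19)| = 21.

Discriminant check: Δ ∝ 4a³ + 27b² = 4·9³ + 27·11² = 4·729 + 27·121 ≡ 8 (mod 19). Nonzero ⇒ E is nonsingular.
For each x ∈ F_19, compute rhs = x³ + 9·x + 11 mod 19, then count y ∈ F_19 with y² ≡ rhs.
  x = 0: rhs = 11, matching y values: 7, 12 (2 points).
  x = 1: rhs = 2, matching y values: none (0 points).
  x = 2: rhs = 18, matching y values: none (0 points).
  x = 3: rhs = 8, matching y values: none (0 points).
  x = 4: rhs = 16, matching y values: 4, 15 (2 points).
  x = 5: rhs = 10, matching y values: none (0 points).
  x = 6: rhs = 15, matching y values: none (0 points).
  x = 7: rhs = 18, matching y values: none (0 points).
  x = 8: rhs = 6, matching y values: 5, 14 (2 points).
  x = 9: rhs = 4, matching y values: 2, 17 (2 points).
  x = 10: rhs = 18, matching y values: none (0 points).
  x = 11: rhs = 16, matching y values: 4, 15 (2 points).
  x = 12: rhs = 4, matching y values: 2, 17 (2 points).
  x = 13: rhs = 7, matching y values: 8, 11 (2 points).
  x = 14: rhs = 12, matching y values: none (0 points).
  x = 15: rhs = 6, matching y values: 5, 14 (2 points).
  x = 16: rhs = 14, matching y values: none (0 points).
  x = 17: rhs = 4, matching y values: 2, 17 (2 points).
  x = 18: rhs = 1, matching y values: 1, 18 (2 points).
Total affine count: 20.
Full point count |E(F_19)| = 20 + 1 = 21.
Hasse bound: |21 − (19+1)| = |1| = 1 ≤ 2√19 ≈ 8.7178 ✓.


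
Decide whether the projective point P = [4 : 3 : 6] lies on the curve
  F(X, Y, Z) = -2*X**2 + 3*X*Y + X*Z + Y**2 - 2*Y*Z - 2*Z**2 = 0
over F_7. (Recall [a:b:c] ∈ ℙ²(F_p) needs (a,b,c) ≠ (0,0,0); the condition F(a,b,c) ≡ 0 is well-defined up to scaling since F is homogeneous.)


F(4,3,6) ≡ 6 (mod 7); P is NOT on the curve.

Evaluate F(4, 3, 6) term-by-term (mod 7).
  -2*X**2 ↦ -2·16·1·1 = -32
  3*X*Y ↦ 3·4·3·1 = 36
  X*Z ↦ 1·4·1·6 = 24
  Y**2 ↦ 1·1·9·1 = 9
  -2*Y*Z ↦ -2·1·3·6 = -36
  -2*Z**2 ↦ -2·1·1·36 = -72
Sum: F(4, 3, 6) = (-32) + (36) + (24) + (9) + (-36) + (-72) = -71.
Reducing mod 7: -71 ≡ 6 (mod 7).
Since F(a, b, c) ≡ 6 ≠ 0 (mod 7), P does NOT lie on the curve.


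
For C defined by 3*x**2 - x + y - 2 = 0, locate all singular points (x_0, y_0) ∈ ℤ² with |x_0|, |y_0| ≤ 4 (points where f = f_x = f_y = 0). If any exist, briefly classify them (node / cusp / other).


No singular points in the scanned grid; C is smooth there.

Compute partial derivatives:
  f_x = 6*x - 1.
  f_y = 1.
f_y = 1 is a nonzero constant, so f_y never vanishes: no point (x, y) can satisfy f = f_x = f_y = 0. In particular no (x, y) ∈ {−4, ..., 4}² is singular; the curve is smooth.


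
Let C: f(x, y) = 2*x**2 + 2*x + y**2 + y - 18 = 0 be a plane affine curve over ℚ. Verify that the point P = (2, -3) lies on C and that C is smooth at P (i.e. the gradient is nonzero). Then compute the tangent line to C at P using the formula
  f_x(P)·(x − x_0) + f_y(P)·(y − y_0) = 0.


Tangent line at P: 10*x - 5*y - 35 = 0.

Step 1: f(2, -3) = 0, so P lies on C.
Step 2: partial derivatives
  f_x(x, y) = 4*x + 2, f_y(x, y) = 2*y + 1.
  f_x(P) = 10, f_y(P) = -5 (gradient nonzero, so P is smooth).
Step 3: tangent line at P: 10·(x − 2) + -5·(y − -3) = 0.
Expanding: 10*x - 5*y - 35 = 0.


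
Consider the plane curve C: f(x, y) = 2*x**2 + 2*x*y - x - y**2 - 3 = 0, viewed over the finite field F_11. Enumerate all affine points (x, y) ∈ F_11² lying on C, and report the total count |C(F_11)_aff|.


Affine F_11-points: {(5, 4), (5, 6), (6, 6), (7, 0), (7, 3), (8, 1), (8, 4), (9, 9), (10, 0), (10, 9)}; count = 10.

For each of the 121 pairs (x, y) ∈ F_11², evaluate f(x, y) mod 11. Record the zeros.
  x = 0: [0↦8, 1↦7, 2↦4, 3↦10, 4↦3, 5↦5, 6↦5, 7↦3, 8↦10, 9↦4, 10↦7]  zeros at y ∈ ∅
  x = 1: [0↦9, 1↦10, 2↦9, 3↦6, 4↦1, 5↦5, 6↦7, 7↦7, 8↦5, 9↦1, 10↦6]  zeros at y ∈ ∅
  x = 2: [0↦3, 1↦6, 2↦7, 3↦6, 4↦3, 5↦9, 6↦2, 7↦4, 8↦4, 9↦2, 10↦9]  zeros at y ∈ ∅
  x = 3: [0↦1, 1↦6, 2↦9, 3↦10, 4↦9, 5↦6, 6↦1, 7↦5, 8↦7, 9↦7, 10↦5]  zeros at y ∈ ∅
  x = 4: [0↦3, 1↦10, 2↦4, 3↦7, 4↦8, 5↦7, 6↦4, 7↦10, 8↦3, 9↦5, 10↦5]  zeros at y ∈ ∅
  x = 5: [0↦9, 1↦7, 2↦3, 3↦8, 4↦0, 5↦1, 6↦0, 7↦8, 8↦3, 9↦7, 10↦9]  zeros at y ∈ {4, 6}
  x = 6: [0↦8, 1↦8, 2↦6, 3↦2, 4↦7, 5↦10, 6↦0, 7↦10, 8↦7, 9↦2, 10↦6]  zeros at y ∈ {6}
  x = 7: [0↦0, 1↦2, 2↦2, 3↦0, 4↦7, 5↦1, 6↦4, 7↦5, 8↦4, 9↦1, 10↦7]  zeros at y ∈ {0, 3}
  x = 8: [0↦7, 1↦0, 2↦2, 3↦2, 4↦0, 5↦7, 6↦1, 7↦4, 8↦5, 9↦4, 10↦1]  zeros at y ∈ {1, 4}
  x = 9: [0↦7, 1↦2, 2↦6, 3↦8, 4↦8, 5↦6, 6↦2, 7↦7, 8↦10, 9↦0, 10↦10]  zeros at y ∈ {9}
  x = 10: [0↦0, 1↦8, 2↦3, 3↦7, 4↦9, 5↦9, 6↦7, 7↦3, 8↦8, 9↦0, 10↦1]  zeros at y ∈ {0, 9}
Collecting zeros: affine points = {(5, 4), (5, 6), (6, 6), (7, 0), (7, 3), (8, 1), (8, 4), (9, 9), (10, 0), (10, 9)}.
Total count |C(F_11)_aff| = 10.


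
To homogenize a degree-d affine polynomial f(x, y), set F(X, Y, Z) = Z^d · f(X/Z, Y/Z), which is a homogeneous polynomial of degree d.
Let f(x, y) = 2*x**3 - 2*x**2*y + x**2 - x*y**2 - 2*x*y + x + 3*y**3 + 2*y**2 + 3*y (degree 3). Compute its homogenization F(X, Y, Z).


F(X, Y, Z) = 2*X**3 - 2*X**2*Y + X**2*Z - X*Y**2 - 2*X*Y*Z + X*Z**2 + 3*Y**3 + 2*Y**2*Z + 3*Y*Z**2

deg(f) = 3.
Substitute x = X/Z, y = Y/Z into f, then multiply by Z^3.
  monomial 2·x^3·y^0 ↦ 2·X^3·Y^0·Z^0.
  monomial -2·x^2·y^1 ↦ -2·X^2·Y^1·Z^0.
  monomial 1·x^2·y^0 ↦ 1·X^2·Y^0·Z^1.
  monomial -1·x^1·y^2 ↦ -1·X^1·Y^2·Z^0.
  monomial -2·x^1·y^1 ↦ -2·X^1·Y^1·Z^1.
  monomial 1·x^1·y^0 ↦ 1·X^1·Y^0·Z^2.
  monomial 3·x^0·y^3 ↦ 3·X^0·Y^3·Z^0.
  monomial 2·x^0·y^2 ↦ 2·X^0·Y^2·Z^1.
  monomial 3·x^0·y^1 ↦ 3·X^0·Y^1·Z^2.
Collecting: F(X, Y, Z) = 2*X**3 - 2*X**2*Y + X**2*Z - X*Y**2 - 2*X*Y*Z + X*Z**2 + 3*Y**3 + 2*Y**2*Z + 3*Y*Z**2.


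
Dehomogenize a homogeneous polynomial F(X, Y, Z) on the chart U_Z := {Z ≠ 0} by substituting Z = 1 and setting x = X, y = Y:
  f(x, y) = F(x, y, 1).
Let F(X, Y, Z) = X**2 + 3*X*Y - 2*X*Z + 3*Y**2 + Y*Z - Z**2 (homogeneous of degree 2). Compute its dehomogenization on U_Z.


f(x, y) = x**2 + 3*x*y - 2*x + 3*y**2 + y - 1

On U_Z we set Z = 1. Each monomial c·X^i·Y^j·Z^k in F becomes c·x^i·y^j·1^k = c·x^i·y^j.
Substituting Z = 1: F(X, Y, 1) = x**2 + 3*x*y - 2*x + 3*y**2 + y - 1.
Note: deg(f) ≤ deg(F) = 2; strict inequality happens when F is divisible by Z (lost terms).


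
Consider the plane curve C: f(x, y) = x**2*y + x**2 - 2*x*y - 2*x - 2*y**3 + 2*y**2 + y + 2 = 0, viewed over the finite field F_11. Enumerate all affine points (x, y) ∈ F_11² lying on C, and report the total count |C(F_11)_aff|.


Affine F_11-points: {(0, 6), (2, 6), (4, 8), (5, 1), (6, 9), (7, 9), (8, 1), (9, 8)}; count = 8.

For each of the 121 pairs (x, y) ∈ F_11², evaluate f(x, y) mod 11. Record the zeros.
  x = 0: [0↦2, 1↦3, 2↦7, 3↦2, 4↦9, 5↦5, 6↦0, 7↦4, 8↦5, 9↦2, 10↦5]  zeros at y ∈ {6}
  x = 1: [0↦1, 1↦1, 2↦4, 3↦9, 4↦4, 5↦10, 6↦4, 7↦7, 8↦7, 9↦3, 10↦5]  zeros at y ∈ ∅
  x = 2: [0↦2, 1↦3, 2↦7, 3↦2, 4↦9, 5↦5, 6↦0, 7↦4, 8↦5, 9↦2, 10↦5]  zeros at y ∈ {6}
  x = 3: [0↦5, 1↦9, 2↦5, 3↦3, 4↦2, 5↦1, 6↦10, 7↦6, 8↦10, 9↦10, 10↦5]  zeros at y ∈ ∅
  x = 4: [0↦10, 1↦8, 2↦9, 3↦1, 4↦5, 5↦9, 6↦1, 7↦2, 8↦0, 9↦5, 10↦5]  zeros at y ∈ {8}
  x = 5: [0↦6, 1↦0, 2↦8, 3↦7, 4↦7, 5↦7, 6↦6, 7↦3, 8↦8, 9↦9, 10↦5]  zeros at y ∈ {1}
  x = 6: [0↦4, 1↦7, 2↦2, 3↦10, 4↦8, 5↦6, 6↦3, 7↦9, 8↦1, 9↦0, 10↦5]  zeros at y ∈ {9}
  x = 7: [0↦4, 1↦7, 2↦2, 3↦10, 4↦8, 5↦6, 6↦3, 7↦9, 8↦1, 9↦0, 10↦5]  zeros at y ∈ {9}
  x = 8: [0↦6, 1↦0, 2↦8, 3↦7, 4↦7, 5↦7, 6↦6, 7↦3, 8↦8, 9↦9, 10↦5]  zeros at y ∈ {1}
  x = 9: [0↦10, 1↦8, 2↦9, 3↦1, 4↦5, 5↦9, 6↦1, 7↦2, 8↦0, 9↦5, 10↦5]  zeros at y ∈ {8}
  x = 10: [0↦5, 1↦9, 2↦5, 3↦3, 4↦2, 5↦1, 6↦10, 7↦6, 8↦10, 9↦10, 10↦5]  zeros at y ∈ ∅
Collecting zeros: affine points = {(0, 6), (2, 6), (4, 8), (5, 1), (6, 9), (7, 9), (8, 1), (9, 8)}.
Total count |C(F_11)_aff| = 8.


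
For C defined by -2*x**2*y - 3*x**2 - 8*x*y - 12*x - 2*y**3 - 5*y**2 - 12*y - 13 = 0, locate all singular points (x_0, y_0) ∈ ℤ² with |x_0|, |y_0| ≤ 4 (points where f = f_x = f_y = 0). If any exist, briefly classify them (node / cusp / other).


Singular points: {(-2, -1)}; classification: node.

Compute partial derivatives:
  f_x = -4*x*y - 6*x - 8*y - 12.
  f_y = -2*x**2 - 8*x - 6*y**2 - 10*y - 12.
Scan x_0 ∈ {−4, ..., 4}. For each x_0, f_y(x_0, y) is a polynomial in y; find its integer roots y ∈ {−4, ..., 4}, then test f_x and f at those candidates.
  x = -4: f_y(-4, y) = -6*y**2 - 10*y - 12; no integer root y with |y| ≤ 4.
  x = -3: f_y(-3, y) = -6*y**2 - 10*y - 6; no integer root y with |y| ≤ 4.
  x = -2: f_y(-2, y) = -6*y**2 - 10*y - 4; vanishes at y ∈ {-1}. (-2, -1): f_x = 0, f = 0 — SINGULAR.
  x = -1: f_y(-1, y) = -6*y**2 - 10*y - 6; no integer root y with |y| ≤ 4.
  x = 0: f_y(0, y) = -6*y**2 - 10*y - 12; no integer root y with |y| ≤ 4.
  x = 1: f_y(1, y) = -6*y**2 - 10*y - 22; no integer root y with |y| ≤ 4.
  x = 2: f_y(2, y) = -6*y**2 - 10*y - 36; no integer root y with |y| ≤ 4.
  x = 3: f_y(3, y) = -6*y**2 - 10*y - 54; no integer root y with |y| ≤ 4.
  x = 4: f_y(4, y) = -6*y**2 - 10*y - 76; no integer root y with |y| ≤ 4.
Only singular point on the grid: (-2, -1).
Classify: substitute x = -2 + u, y = -1 + v and expand: f = -2*u**2*v - u**2 - 2*v**3 + v**2.
No constant or linear terms (consistent with a singular point). Quadratic part: -u**2 + v**2. Cubic part: -2*u**2*v - 2*v**3.
The quadratic part v**2 - u**2 = (v − u)(v + u) splits into two distinct linear factors, so there are two distinct tangent lines y − -1 = ±(x − -2) — this is a node (ordinary double point).
Classification: node.


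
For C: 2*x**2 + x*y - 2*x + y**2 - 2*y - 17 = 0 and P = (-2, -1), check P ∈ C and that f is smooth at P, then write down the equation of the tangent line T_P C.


Tangent line at P: -11*x - 6*y - 28 = 0.

Step 1: f(-2, -1) = 0, so P lies on C.
Step 2: partial derivatives
  f_x(x, y) = 4*x + y - 2, f_y(x, y) = x + 2*y - 2.
  f_x(P) = -11, f_y(P) = -6 (gradient nonzero, so P is smooth).
Step 3: tangent line at P: -11·(x − -2) + -6·(y − -1) = 0.
Expanding: -11*x - 6*y - 28 = 0.


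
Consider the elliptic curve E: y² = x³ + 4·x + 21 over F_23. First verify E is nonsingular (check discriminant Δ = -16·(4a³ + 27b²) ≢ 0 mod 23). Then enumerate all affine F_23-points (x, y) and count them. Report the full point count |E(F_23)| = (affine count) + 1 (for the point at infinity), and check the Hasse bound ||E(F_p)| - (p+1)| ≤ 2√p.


Affine points = {(1, 7), (1, 16), (4, 3), (4, 20), (6, 10), (6, 13), (7, 1), (7, 22), (8, 6), (8, 17), (9, 2), (9, 21), (10, 7), (10, 16), (11, 4), (11, 19), (12, 7), (12, 16), (13, 4), (13, 19), (15, 11), (15, 12), (16, 8), (16, 15), (22, 4), (22, 19)}; affine count = 26; |E(F_23)| = 27.

Discriminant check: Δ ∝ 4a³ + 27b² = 4·4³ + 27·21² = 4·64 + 27·441 ≡ 19 (mod 23). Nonzero ⇒ E is nonsingular.
For each x ∈ F_23, compute rhs = x³ + 4·x + 21 mod 23, then count y ∈ F_23 with y² ≡ rhs.
  x = 0: rhs = 21, matching y values: none (0 points).
  x = 1: rhs = 3, matching y values: 7, 16 (2 points).
  x = 2: rhs = 14, matching y values: none (0 points).
  x = 3: rhs = 14, matching y values: none (0 points).
  x = 4: rhs = 9, matching y values: 3, 20 (2 points).
  x = 5: rhs = 5, matching y values: none (0 points).
  x = 6: rhs = 8, matching y values: 10, 13 (2 points).
  x = 7: rhs = 1, matching y values: 1, 22 (2 points).
  x = 8: rhs = 13, matching y values: 6, 17 (2 points).
  x = 9: rhs = 4, matching y values: 2, 21 (2 points).
  x = 10: rhs = 3, matching y values: 7, 16 (2 points).
  x = 11: rhs = 16, matching y values: 4, 19 (2 points).
  x = 12: rhs = 3, matching y values: 7, 16 (2 points).
  x = 13: rhs = 16, matching y values: 4, 19 (2 points).
  x = 14: rhs = 15, matching y values: none (0 points).
  x = 15: rhs = 6, matching y values: 11, 12 (2 points).
  x = 16: rhs = 18, matching y values: 8, 15 (2 points).
  x = 17: rhs = 11, matching y values: none (0 points).
  x = 18: rhs = 14, matching y values: none (0 points).
  x = 19: rhs = 10, matching y values: none (0 points).
  x = 20: rhs = 5, matching y values: none (0 points).
  x = 21: rhs = 5, matching y values: none (0 points).
  x = 22: rhs = 16, matching y values: 4, 19 (2 points).
Total affine count: 26.
Full point count |E(F_23)| = 26 + 1 = 27.
Hasse bound: |27 − (23+1)| = |3| = 3 ≤ 2√23 ≈ 9.5917 ✓.


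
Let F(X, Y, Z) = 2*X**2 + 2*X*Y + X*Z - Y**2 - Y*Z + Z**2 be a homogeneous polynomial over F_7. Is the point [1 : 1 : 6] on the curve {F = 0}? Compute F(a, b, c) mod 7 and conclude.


F(1,1,6) ≡ 4 (mod 7); P is NOT on the curve.

Evaluate F(1, 1, 6) term-by-term (mod 7).
  2*X**2 ↦ 2·1·1·1 = 2
  2*X*Y ↦ 2·1·1·1 = 2
  X*Z ↦ 1·1·1·6 = 6
  -Y**2 ↦ -1·1·1·1 = -1
  -Y*Z ↦ -1·1·1·6 = -6
  Z**2 ↦ 1·1·1·36 = 36
Sum: F(1, 1, 6) = (2) + (2) + (6) + (-1) + (-6) + (36) = 39.
Reducing mod 7: 39 ≡ 4 (mod 7).
Since F(a, b, c) ≡ 4 ≠ 0 (mod 7), P does NOT lie on the curve.


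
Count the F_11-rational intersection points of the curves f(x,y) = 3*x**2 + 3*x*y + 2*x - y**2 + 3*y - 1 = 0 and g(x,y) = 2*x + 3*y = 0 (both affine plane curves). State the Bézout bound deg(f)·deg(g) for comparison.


Common zeros: {(2, 6), (9, 5)}; count = 2; Bézout bound = 2.

deg(f) = 2, deg(g) = 1, so Bézout bound = 2.
Scan x ∈ F_11. For each x, list the y ∈ F_11 with f(x, y) ≡ 0 and those with g(x, y) ≡ 0 (mod 11); the common zeros in that column are the intersection.
  x = 0: f ≡ 0 at y ∈ {5, 9}; g ≡ 0 at y ∈ {0}; common: ∅.
  x = 1: f ≡ 0 at y ∈ ∅; g ≡ 0 at y ∈ {3}; common: ∅.
  x = 2: f ≡ 0 at y ∈ {3, 6}; g ≡ 0 at y ∈ {6}; common: {6}.
  x = 3: f ≡ 0 at y ∈ ∅; g ≡ 0 at y ∈ {9}; common: ∅.
  x = 4: f ≡ 0 at y ∈ {0, 4}; g ≡ 0 at y ∈ {1}; common: ∅.
  x = 5: f ≡ 0 at y ∈ {9}; g ≡ 0 at y ∈ {4}; common: ∅.
  x = 6: f ≡ 0 at y ∈ {4, 6}; g ≡ 0 at y ∈ {7}; common: ∅.
  x = 7: f ≡ 0 at y ∈ ∅; g ≡ 0 at y ∈ {10}; common: ∅.
  x = 8: f ≡ 0 at y ∈ ∅; g ≡ 0 at y ∈ {2}; common: ∅.
  x = 9: f ≡ 0 at y ∈ {3, 5}; g ≡ 0 at y ∈ {5}; common: {5}.
  x = 10: f ≡ 0 at y ∈ {0}; g ≡ 0 at y ∈ {8}; common: ∅.
Collecting: common zeros = {(2, 6), (9, 5)}, so the count is 2.
Comparison with the Bézout bound: 2 ≤ 2 = deg(f)·deg(g), as expected for curves with no common component (the bound is attained).


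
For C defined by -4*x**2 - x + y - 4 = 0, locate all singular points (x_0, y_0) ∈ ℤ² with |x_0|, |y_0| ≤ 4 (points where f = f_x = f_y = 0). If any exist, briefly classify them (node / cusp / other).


No singular points in the scanned grid; C is smooth there.

Compute partial derivatives:
  f_x = -8*x - 1.
  f_y = 1.
f_y = 1 is a nonzero constant, so f_y never vanishes: no point (x, y) can satisfy f = f_x = f_y = 0. In particular no (x, y) ∈ {−4, ..., 4}² is singular; the curve is smooth.


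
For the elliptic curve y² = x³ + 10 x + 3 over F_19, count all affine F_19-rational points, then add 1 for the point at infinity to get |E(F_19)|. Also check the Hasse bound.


Affine points = {(5, 8), (5, 11), (7, 6), (7, 13), (8, 5), (8, 14), (9, 9), (9, 10), (10, 1), (10, 18), (11, 0), (18, 7), (18, 12)}; affine count = 13; |E(F_19)| = 14.

Discriminant check: Δ ∝ 4a³ + 27b² = 4·10³ + 27·3² = 4·1000 + 27·9 ≡ 6 (mod 19). Nonzero ⇒ E is nonsingular.
For each x ∈ F_19, compute rhs = x³ + 10·x + 3 mod 19, then count y ∈ F_19 with y² ≡ rhs.
  x = 0: rhs = 3, matching y values: none (0 points).
  x = 1: rhs = 14, matching y values: none (0 points).
  x = 2: rhs = 12, matching y values: none (0 points).
  x = 3: rhs = 3, matching y values: none (0 points).
  x = 4: rhs = 12, matching y values: none (0 points).
  x = 5: rhs = 7, matching y values: 8, 11 (2 points).
  x = 6: rhs = 13, matching y values: none (0 points).
  x = 7: rhs = 17, matching y values: 6, 13 (2 points).
  x = 8: rhs = 6, matching y values: 5, 14 (2 points).
  x = 9: rhs = 5, matching y values: 9, 10 (2 points).
  x = 10: rhs = 1, matching y values: 1, 18 (2 points).
  x = 11: rhs = 0, matching y values: 0 (1 points).
  x = 12: rhs = 8, matching y values: none (0 points).
  x = 13: rhs = 12, matching y values: none (0 points).
  x = 14: rhs = 18, matching y values: none (0 points).
  x = 15: rhs = 13, matching y values: none (0 points).
  x = 16: rhs = 3, matching y values: none (0 points).
  x = 17: rhs = 13, matching y values: none (0 points).
  x = 18: rhs = 11, matching y values: 7, 12 (2 points).
Total affine count: 13.
Full point count |E(F_19)| = 13 + 1 = 14.
Hasse bound: |14 − (19+1)| = |-6| = 6 ≤ 2√19 ≈ 8.7178 ✓.


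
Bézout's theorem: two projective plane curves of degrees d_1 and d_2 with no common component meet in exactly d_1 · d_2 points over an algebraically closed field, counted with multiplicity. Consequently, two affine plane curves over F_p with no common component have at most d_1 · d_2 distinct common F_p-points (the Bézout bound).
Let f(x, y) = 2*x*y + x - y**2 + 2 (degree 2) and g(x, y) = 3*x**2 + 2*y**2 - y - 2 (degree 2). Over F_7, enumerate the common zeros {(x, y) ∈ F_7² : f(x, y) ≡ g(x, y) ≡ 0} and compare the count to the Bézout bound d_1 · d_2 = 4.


Common zeros: {(4, 5), (6, 2)}; count = 2; Bézout bound = 4.

deg(f) = 2, deg(g) = 2, so Bézout bound = 4.
Scan x ∈ F_7. For each x, list the y ∈ F_7 with f(x, y) ≡ 0 and those with g(x, y) ≡ 0 (mod 7); the common zeros in that column are the intersection.
  x = 0: f ≡ 0 at y ∈ {3, 4}; g ≡ 0 at y ∈ ∅; common: ∅.
  x = 1: f ≡ 0 at y ∈ {3, 6}; g ≡ 0 at y ∈ {2}; common: ∅.
  x = 2: f ≡ 0 at y ∈ {1, 3}; g ≡ 0 at y ∈ ∅; common: ∅.
  x = 3: f ≡ 0 at y ∈ {3}; g ≡ 0 at y ∈ {5, 6}; common: ∅.
  x = 4: f ≡ 0 at y ∈ {3, 5}; g ≡ 0 at y ∈ {5, 6}; common: {5}.
  x = 5: f ≡ 0 at y ∈ {0, 3}; g ≡ 0 at y ∈ ∅; common: ∅.
  x = 6: f ≡ 0 at y ∈ {2, 3}; g ≡ 0 at y ∈ {2}; common: {2}.
Collecting: common zeros = {(4, 5), (6, 2)}, so the count is 2.
Comparison with the Bézout bound: 2 ≤ 4 = deg(f)·deg(g), as expected for curves with no common component (the affine F_7-count falls short of the bound because intersections may lie at infinity, over extension fields, or carry multiplicity).


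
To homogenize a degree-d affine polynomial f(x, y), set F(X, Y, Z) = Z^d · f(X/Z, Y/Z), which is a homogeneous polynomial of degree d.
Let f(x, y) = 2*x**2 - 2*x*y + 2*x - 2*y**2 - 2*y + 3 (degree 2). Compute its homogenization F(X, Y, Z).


F(X, Y, Z) = 2*X**2 - 2*X*Y + 2*X*Z - 2*Y**2 - 2*Y*Z + 3*Z**2

deg(f) = 2.
Substitute x = X/Z, y = Y/Z into f, then multiply by Z^2.
  monomial 2·x^2·y^0 ↦ 2·X^2·Y^0·Z^0.
  monomial -2·x^1·y^1 ↦ -2·X^1·Y^1·Z^0.
  monomial 2·x^1·y^0 ↦ 2·X^1·Y^0·Z^1.
  monomial -2·x^0·y^2 ↦ -2·X^0·Y^2·Z^0.
  monomial -2·x^0·y^1 ↦ -2·X^0·Y^1·Z^1.
  monomial 3·x^0·y^0 ↦ 3·X^0·Y^0·Z^2.
Collecting: F(X, Y, Z) = 2*X**2 - 2*X*Y + 2*X*Z - 2*Y**2 - 2*Y*Z + 3*Z**2.


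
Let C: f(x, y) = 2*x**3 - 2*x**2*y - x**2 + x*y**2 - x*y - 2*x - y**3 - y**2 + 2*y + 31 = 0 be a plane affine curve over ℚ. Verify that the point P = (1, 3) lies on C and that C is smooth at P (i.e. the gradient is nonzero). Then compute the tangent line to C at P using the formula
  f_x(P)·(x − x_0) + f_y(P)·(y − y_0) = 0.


Tangent line at P: -4*x - 28*y + 88 = 0.

Step 1: f(1, 3) = 0, so P lies on C.
Step 2: partial derivatives
  f_x(x, y) = 6*x**2 - 4*x*y - 2*x + y**2 - y - 2, f_y(x, y) = -2*x**2 + 2*x*y - x - 3*y**2 - 2*y + 2.
  f_x(P) = -4, f_y(P) = -28 (gradient nonzero, so P is smooth).
Step 3: tangent line at P: -4·(x − 1) + -28·(y − 3) = 0.
Expanding: -4*x - 28*y + 88 = 0.


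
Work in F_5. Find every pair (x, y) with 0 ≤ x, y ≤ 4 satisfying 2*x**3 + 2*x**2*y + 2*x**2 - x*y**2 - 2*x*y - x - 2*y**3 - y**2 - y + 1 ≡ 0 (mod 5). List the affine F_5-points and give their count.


Affine F_5-points: {(0, 3), (1, 4), (3, 0), (3, 1), (3, 2)}; count = 5.

For each of the 25 pairs (x, y) ∈ F_5², evaluate f(x, y) mod 5. Record the zeros.
  x = 0: [0↦1, 1↦2, 2↦4, 3↦0, 4↦3]  zeros at y ∈ {3}
  x = 1: [0↦4, 1↦4, 2↦3, 3↦4, 4↦0]  zeros at y ∈ {4}
  x = 2: [0↦3, 1↦1, 2↦1, 3↦1, 4↦4]  zeros at y ∈ ∅
  x = 3: [0↦0, 1↦0, 2↦0, 3↦3, 4↦2]  zeros at y ∈ {0, 1, 2}
  x = 4: [0↦2, 1↦3, 2↦2, 3↦2, 4↦1]  zeros at y ∈ ∅
Collecting zeros: affine points = {(0, 3), (1, 4), (3, 0), (3, 1), (3, 2)}.
Total count |C(F_5)_aff| = 5.


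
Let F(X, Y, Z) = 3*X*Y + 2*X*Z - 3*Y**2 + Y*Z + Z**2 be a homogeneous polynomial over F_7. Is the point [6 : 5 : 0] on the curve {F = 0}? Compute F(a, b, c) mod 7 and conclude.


F(6,5,0) ≡ 1 (mod 7); P is NOT on the curve.

Evaluate F(6, 5, 0) term-by-term (mod 7).
  3*X*Y ↦ 3·6·5·1 = 90
  2*X*Z ↦ 2·6·1·0 = 0
  -3*Y**2 ↦ -3·1·25·1 = -75
  Y*Z ↦ 1·1·5·0 = 0
  Z**2 ↦ 1·1·1·0 = 0
Sum: F(6, 5, 0) = (90) + (0) + (-75) + (0) + (0) = 15.
Reducing mod 7: 15 ≡ 1 (mod 7).
Since F(a, b, c) ≡ 1 ≠ 0 (mod 7), P does NOT lie on the curve.


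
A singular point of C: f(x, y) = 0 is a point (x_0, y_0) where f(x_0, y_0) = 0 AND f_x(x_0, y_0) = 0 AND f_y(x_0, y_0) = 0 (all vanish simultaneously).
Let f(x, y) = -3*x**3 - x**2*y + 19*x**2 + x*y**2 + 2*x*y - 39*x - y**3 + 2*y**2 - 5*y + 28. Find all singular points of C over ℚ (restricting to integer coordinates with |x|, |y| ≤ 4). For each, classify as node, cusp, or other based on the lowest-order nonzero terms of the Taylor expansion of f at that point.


Singular points: {(2, 1)}; classification: cusp.

Compute partial derivatives:
  f_x = -9*x**2 - 2*x*y + 38*x + y**2 + 2*y - 39.
  f_y = -x**2 + 2*x*y + 2*x - 3*y**2 + 4*y - 5.
Scan x_0 ∈ {−4, ..., 4}. For each x_0, f_y(x_0, y) is a polynomial in y; find its integer roots y ∈ {−4, ..., 4}, then test f_x and f at those candidates.
  x = -4: f_y(-4, y) = -3*y**2 - 4*y - 29; no integer root y with |y| ≤ 4.
  x = -3: f_y(-3, y) = -3*y**2 - 2*y - 20; no integer root y with |y| ≤ 4.
  x = -2: f_y(-2, y) = -3*y**2 - 13; no integer root y with |y| ≤ 4.
  x = -1: f_y(-1, y) = -3*y**2 + 2*y - 8; no integer root y with |y| ≤ 4.
  x = 0: f_y(0, y) = -3*y**2 + 4*y - 5; no integer root y with |y| ≤ 4.
  x = 1: f_y(1, y) = -3*y**2 + 6*y - 4; no integer root y with |y| ≤ 4.
  x = 2: f_y(2, y) = -3*y**2 + 8*y - 5; vanishes at y ∈ {1}. (2, 1): f_x = 0, f = 0 — SINGULAR.
  x = 3: f_y(3, y) = -3*y**2 + 10*y - 8; vanishes at y ∈ {2}. (3, 2): f_x = -10 ≠ 0.
  x = 4: f_y(4, y) = -3*y**2 + 12*y - 13; no integer root y with |y| ≤ 4.
Only singular point on the grid: (2, 1).
Classify: substitute x = 2 + u, y = 1 + v and expand: f = -3*u**3 - u**2*v + u*v**2 - v**3 + v**2.
No constant or linear terms (consistent with a singular point). Quadratic part: v**2. Cubic part: -3*u**3 - u**2*v + u*v**2 - v**3.
The quadratic part v**2 is a perfect square, so there is a single (double) tangent line v = 0, i.e. y = 1. Restricting the cubic part to that line (v = 0) leaves -3*u**3 ≠ 0, so f is not divisible by v and the branch is v² ≈ 3*u**3 to lowest order — this is a cusp.
Classification: cusp.


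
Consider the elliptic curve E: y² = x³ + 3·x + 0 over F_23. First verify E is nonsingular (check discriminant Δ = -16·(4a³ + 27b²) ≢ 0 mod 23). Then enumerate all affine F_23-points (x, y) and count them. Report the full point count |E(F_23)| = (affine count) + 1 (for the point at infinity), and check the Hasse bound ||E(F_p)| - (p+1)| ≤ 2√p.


Affine points = {(0, 0), (1, 2), (1, 21), (3, 6), (3, 17), (5, 5), (5, 18), (6, 2), (6, 21), (10, 8), (10, 15), (12, 4), (12, 19), (14, 7), (14, 16), (15, 4), (15, 19), (16, 2), (16, 21), (19, 4), (19, 19), (21, 3), (21, 20)}; affine count = 23; |E(F_23)| = 24.

Discriminant check: Δ ∝ 4a³ + 27b² = 4·3³ + 27·0² = 4·27 + 27·0 ≡ 16 (mod 23). Nonzero ⇒ E is nonsingular.
For each x ∈ F_23, compute rhs = x³ + 3·x + 0 mod 23, then count y ∈ F_23 with y² ≡ rhs.
  x = 0: rhs = 0, matching y values: 0 (1 points).
  x = 1: rhs = 4, matching y values: 2, 21 (2 points).
  x = 2: rhs = 14, matching y values: none (0 points).
  x = 3: rhs = 13, matching y values: 6, 17 (2 points).
  x = 4: rhs = 7, matching y values: none (0 points).
  x = 5: rhs = 2, matching y values: 5, 18 (2 points).
  x = 6: rhs = 4, matching y values: 2, 21 (2 points).
  x = 7: rhs = 19, matching y values: none (0 points).
  x = 8: rhs = 7, matching y values: none (0 points).
  x = 9: rhs = 20, matching y values: none (0 points).
  x = 10: rhs = 18, matching y values: 8, 15 (2 points).
  x = 11: rhs = 7, matching y values: none (0 points).
  x = 12: rhs = 16, matching y values: 4, 19 (2 points).
  x = 13: rhs = 5, matching y values: none (0 points).
  x = 14: rhs = 3, matching y values: 7, 16 (2 points).
  x = 15: rhs = 16, matching y values: 4, 19 (2 points).
  x = 16: rhs = 4, matching y values: 2, 21 (2 points).
  x = 17: rhs = 19, matching y values: none (0 points).
  x = 18: rhs = 21, matching y values: none (0 points).
  x = 19: rhs = 16, matching y values: 4, 19 (2 points).
  x = 20: rhs = 10, matching y values: none (0 points).
  x = 21: rhs = 9, matching y values: 3, 20 (2 points).
  x = 22: rhs = 19, matching y values: none (0 points).
Total affine count: 23.
Full point count |E(F_23)| = 23 + 1 = 24.
Hasse bound: |24 − (23+1)| = |0| = 0 ≤ 2√23 ≈ 9.5917 ✓.
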